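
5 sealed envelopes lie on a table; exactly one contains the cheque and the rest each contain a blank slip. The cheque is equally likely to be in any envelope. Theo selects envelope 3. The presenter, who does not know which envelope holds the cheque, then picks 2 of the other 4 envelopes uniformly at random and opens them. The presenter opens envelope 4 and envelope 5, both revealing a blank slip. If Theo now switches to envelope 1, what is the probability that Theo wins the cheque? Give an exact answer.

Consider each possible location of the cheque in turn.
If it is in any of envelopes 1, 2, and 3 (prior 1/5 each): the presenter picks exactly this set with probability 1/6 regardless, and none is the prize; weight (1/5)·(1/6) = 1/30 each.
If it is in either of envelopes 4 and 5 (prior 1/5 each): that envelope was opened and seen not to hold the prize — ruled out; weight (1/5)·0 = 0 each.
The weights sum to 1/10.
So P(the cheque in envelope 1 | the presenter opened envelope 4 and envelope 5) = (1/30) / (1/10) = 1/3.

1/3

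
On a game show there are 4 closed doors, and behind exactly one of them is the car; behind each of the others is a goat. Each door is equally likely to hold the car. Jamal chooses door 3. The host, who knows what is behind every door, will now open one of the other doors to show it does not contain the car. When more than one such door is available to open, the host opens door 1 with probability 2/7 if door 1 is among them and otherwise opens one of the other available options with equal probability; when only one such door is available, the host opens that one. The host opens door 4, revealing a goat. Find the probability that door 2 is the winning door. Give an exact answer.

Condition on the true location of the car.
If it is behind door 1 (prior 1/4): door 1 holds the prize so is unavailable; the host chooses uniformly among the 2 others, probability 1/2; weight (1/4)·(1/2) = 1/8.
If it is behind door 2 (prior 1/4): door 1 is available but not opened, probability 5/7; weight (1/4)·(5/7) = 5/28.
If it is behind door 3 (prior 1/4): door 1 is available but not opened; door 4 gets probability (1 − 2/7)/2 = 5/14; weight (1/4)·(5/14) = 5/56.
If it is behind door 4 (prior 1/4): the host opened door 4, so this case is ruled out; weight (1/4)·0 = 0.
The weights sum to 11/28.
So P(the car behind door 2 | the host opened door 4) = (5/28) / (11/28) = 5/11.

5/11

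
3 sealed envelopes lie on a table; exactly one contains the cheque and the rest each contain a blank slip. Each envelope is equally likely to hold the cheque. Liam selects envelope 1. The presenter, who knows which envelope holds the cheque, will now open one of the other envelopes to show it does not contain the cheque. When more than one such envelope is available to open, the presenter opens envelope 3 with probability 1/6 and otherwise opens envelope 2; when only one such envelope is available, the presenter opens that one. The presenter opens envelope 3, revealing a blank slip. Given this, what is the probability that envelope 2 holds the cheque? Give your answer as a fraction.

6/7

Consider each possible location of the cheque in turn.
If it is in envelope 1 (prior 1/3): envelope 3 is available, opened with probability 1/6; weight (1/3)·(1/6) = 1/18.
If it is in envelope 2 (prior 1/3): only envelope 3 is available, probability 1; weight (1/3)·1 = 1/3.
If it is in envelope 3 (prior 1/3): the presenter opened envelope 3, so this case is ruled out; weight (1/3)·0 = 0.
The weights sum to 7/18.
So P(the cheque in envelope 2 | the presenter opened envelope 3) = (1/3) / (7/18) = 6/7.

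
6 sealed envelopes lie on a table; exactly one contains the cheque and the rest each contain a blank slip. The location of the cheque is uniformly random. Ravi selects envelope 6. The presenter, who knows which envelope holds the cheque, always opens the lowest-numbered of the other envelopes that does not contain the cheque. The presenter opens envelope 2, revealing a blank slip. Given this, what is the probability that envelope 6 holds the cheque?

Condition on the true location of the cheque.
If it is in envelope 1 (prior 1/6): envelope 2 is the lowest-numbered option available, probability 1; weight (1/6)·1 = 1/6.
If it is in envelope 2 (prior 1/6): the presenter opened envelope 2, so this case is ruled out; weight (1/6)·0 = 0.
If it is in any of envelopes 3, 4, 5, and 6 (prior 1/6 each): the presenter would have opened envelope 1 instead, probability 0; weight (1/6)·0 = 0 each.
The weights sum to 1/6.
So P(the cheque in envelope 6 | the presenter opened envelope 2) = 0 / (1/6) = 0.

0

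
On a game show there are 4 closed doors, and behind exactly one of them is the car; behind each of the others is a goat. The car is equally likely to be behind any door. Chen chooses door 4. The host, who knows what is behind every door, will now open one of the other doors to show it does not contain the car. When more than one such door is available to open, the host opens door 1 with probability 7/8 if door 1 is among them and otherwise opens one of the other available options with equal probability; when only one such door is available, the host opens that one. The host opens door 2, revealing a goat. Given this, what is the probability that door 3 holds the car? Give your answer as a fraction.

2/11

Apply Bayes' rule, conditioning on where the car actually is.
If it is behind door 1 (prior 1/4): door 1 holds the prize so is unavailable; the host chooses uniformly among the 2 others, probability 1/2; weight (1/4)·(1/2) = 1/8.
If it is behind door 2 (prior 1/4): the host opened door 2, so this case is ruled out; weight (1/4)·0 = 0.
If it is behind door 3 (prior 1/4): door 1 is available but not opened, probability 1/8; weight (1/4)·(1/8) = 1/32.
If it is behind door 4 (prior 1/4): door 1 is available but not opened; door 2 gets probability (1 − 7/8)/2 = 1/16; weight (1/4)·(1/16) = 1/64.
The weights sum to 11/64.
So P(the car behind door 3 | the host opened door 2) = (1/32) / (11/64) = 2/11.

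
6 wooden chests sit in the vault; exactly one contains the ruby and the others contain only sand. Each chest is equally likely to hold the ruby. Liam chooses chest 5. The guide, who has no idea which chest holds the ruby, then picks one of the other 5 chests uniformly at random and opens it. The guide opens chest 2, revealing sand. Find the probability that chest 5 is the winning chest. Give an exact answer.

Because the guide chose which chest to open without knowing where the ruby is, the choice is independent of the prize location. Learning that chest 2 does not hold the ruby simply rules out that one location and leaves the remaining 5 chests still equally likely by symmetry.
So P(the ruby in chest 5) = 1/5.

1/5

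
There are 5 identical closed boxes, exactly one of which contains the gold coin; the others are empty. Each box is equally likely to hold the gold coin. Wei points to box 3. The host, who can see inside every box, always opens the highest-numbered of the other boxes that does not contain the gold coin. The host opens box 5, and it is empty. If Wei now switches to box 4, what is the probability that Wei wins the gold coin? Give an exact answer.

1/4

Condition on the true location of the gold coin.
If it is in any of boxes 1, 2, 3, and 4 (prior 1/5 each): box 5 is the highest-numbered option available, probability 1; weight (1/5)·1 = 1/5 each.
If it is in box 5 (prior 1/5): the host opened box 5, so this case is ruled out; weight (1/5)·0 = 0.
The weights sum to 4/5.
So P(the gold coin in box 4 | the host opened box 5) = (1/5) / (4/5) = 1/4.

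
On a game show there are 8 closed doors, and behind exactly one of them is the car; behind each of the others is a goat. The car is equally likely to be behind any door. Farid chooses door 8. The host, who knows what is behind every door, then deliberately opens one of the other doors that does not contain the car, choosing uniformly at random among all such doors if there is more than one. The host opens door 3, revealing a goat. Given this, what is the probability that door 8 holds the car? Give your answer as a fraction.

1/8

Condition on the true location of the car.
If it is behind any of doors 1, 2, 4, 5, 6, and 7 (prior 1/8 each): the host has 6 equally likely choices, so probability 1/6; weight (1/8)·(1/6) = 1/48 each.
If it is behind door 3 (prior 1/8): the host opened door 3, so this case is ruled out; weight (1/8)·0 = 0.
If it is behind door 8 (prior 1/8): the host has 7 equally likely choices, so probability 1/7; weight (1/8)·(1/7) = 1/56.
The weights sum to 1/7.
So P(the car behind door 8 | the host opened door 3) = (1/56) / (1/7) = 1/8.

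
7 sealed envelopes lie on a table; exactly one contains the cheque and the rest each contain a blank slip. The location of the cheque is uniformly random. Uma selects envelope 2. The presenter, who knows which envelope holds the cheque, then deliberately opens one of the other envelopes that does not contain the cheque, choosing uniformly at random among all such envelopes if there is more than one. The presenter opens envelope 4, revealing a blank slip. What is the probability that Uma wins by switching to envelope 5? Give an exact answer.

6/35

Apply Bayes' rule, conditioning on where the cheque actually is.
If it is in any of envelopes 1, 3, 5, 6, and 7 (prior 1/7 each): the presenter has 5 equally likely choices, so probability 1/5; weight (1/7)·(1/5) = 1/35 each.
If it is in envelope 2 (prior 1/7): the presenter has 6 equally likely choices, so probability 1/6; weight (1/7)·(1/6) = 1/42.
If it is in envelope 4 (prior 1/7): the presenter opened envelope 4, so this case is ruled out; weight (1/7)·0 = 0.
The weights sum to 1/6.
So P(the cheque in envelope 5 | the presenter opened envelope 4) = (1/35) / (1/6) = 6/35.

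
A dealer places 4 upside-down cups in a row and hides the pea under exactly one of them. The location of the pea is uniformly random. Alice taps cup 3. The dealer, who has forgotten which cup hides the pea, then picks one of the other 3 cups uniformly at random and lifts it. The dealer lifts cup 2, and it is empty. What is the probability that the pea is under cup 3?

1/3

Consider each possible location of the pea in turn.
If it is under any of cups 1, 3, and 4 (prior 1/4 each): the dealer picks cup 2 with probability 1/3 regardless, and it is not the prize; weight (1/4)·(1/3) = 1/12 each.
If it is under cup 2 (prior 1/4): the dealer opened cup 2, so this case is ruled out; weight (1/4)·0 = 0.
The weights sum to 1/4.
So P(the pea under cup 3 | the dealer opened cup 2) = (1/12) / (1/4) = 1/3.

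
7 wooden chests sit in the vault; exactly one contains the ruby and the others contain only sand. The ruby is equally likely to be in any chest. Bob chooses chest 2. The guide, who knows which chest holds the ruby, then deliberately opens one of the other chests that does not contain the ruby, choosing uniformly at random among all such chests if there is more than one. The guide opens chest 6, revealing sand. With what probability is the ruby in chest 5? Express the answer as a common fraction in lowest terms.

6/35

Apply Bayes' rule, conditioning on where the ruby actually is.
If it is in any of chests 1, 3, 4, 5, and 7 (prior 1/7 each): the guide has 5 equally likely choices, so probability 1/5; weight (1/7)·(1/5) = 1/35 each.
If it is in chest 2 (prior 1/7): the guide has 6 equally likely choices, so probability 1/6; weight (1/7)·(1/6) = 1/42.
If it is in chest 6 (prior 1/7): the guide opened chest 6, so this case is ruled out; weight (1/7)·0 = 0.
The weights sum to 1/6.
So P(the ruby in chest 5 | the guide opened chest 6) = (1/35) / (1/6) = 6/35.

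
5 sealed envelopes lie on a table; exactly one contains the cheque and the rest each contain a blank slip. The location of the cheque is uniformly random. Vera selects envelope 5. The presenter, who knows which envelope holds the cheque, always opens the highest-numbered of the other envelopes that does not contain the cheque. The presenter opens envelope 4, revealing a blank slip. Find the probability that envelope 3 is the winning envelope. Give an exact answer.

Apply Bayes' rule, conditioning on where the cheque actually is.
If it is in any of envelopes 1, 2, 3, and 5 (prior 1/5 each): envelope 4 is the highest-numbered option available, probability 1; weight (1/5)·1 = 1/5 each.
If it is in envelope 4 (prior 1/5): the presenter opened envelope 4, so this case is ruled out; weight (1/5)·0 = 0.
The weights sum to 4/5.
So P(the cheque in envelope 3 | the presenter opened envelope 4) = (1/5) / (4/5) = 1/4.

1/4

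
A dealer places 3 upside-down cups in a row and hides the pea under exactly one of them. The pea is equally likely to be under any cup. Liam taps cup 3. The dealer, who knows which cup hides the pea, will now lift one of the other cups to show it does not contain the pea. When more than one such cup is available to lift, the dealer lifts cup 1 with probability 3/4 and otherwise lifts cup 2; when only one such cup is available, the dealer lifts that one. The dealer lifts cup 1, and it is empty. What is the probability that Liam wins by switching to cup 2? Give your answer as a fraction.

Apply Bayes' rule, conditioning on where the pea actually is.
If it is under cup 1 (prior 1/3): the dealer opened cup 1, so this case is ruled out; weight (1/3)·0 = 0.
If it is under cup 2 (prior 1/3): only cup 1 is available, probability 1; weight (1/3)·1 = 1/3.
If it is under cup 3 (prior 1/3): cup 1 is available, opened with probability 3/4; weight (1/3)·(3/4) = 1/4.
The weights sum to 7/12.
So P(the pea under cup 2 | the dealer opened cup 1) = (1/3) / (7/12) = 4/7.

4/7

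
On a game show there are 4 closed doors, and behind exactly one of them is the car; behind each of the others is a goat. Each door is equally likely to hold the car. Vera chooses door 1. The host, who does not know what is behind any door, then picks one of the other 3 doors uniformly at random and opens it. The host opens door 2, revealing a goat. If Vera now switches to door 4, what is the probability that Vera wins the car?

Condition on the true location of the car.
If it is behind any of doors 1, 3, and 4 (prior 1/4 each): the host picks door 2 with probability 1/3 regardless, and it is not the prize; weight (1/4)·(1/3) = 1/12 each.
If it is behind door 2 (prior 1/4): the host opened door 2, so this case is ruled out; weight (1/4)·0 = 0.
The weights sum to 1/4.
So P(the car behind door 4 | the host opened door 2) = (1/12) / (1/4) = 1/3.

1/3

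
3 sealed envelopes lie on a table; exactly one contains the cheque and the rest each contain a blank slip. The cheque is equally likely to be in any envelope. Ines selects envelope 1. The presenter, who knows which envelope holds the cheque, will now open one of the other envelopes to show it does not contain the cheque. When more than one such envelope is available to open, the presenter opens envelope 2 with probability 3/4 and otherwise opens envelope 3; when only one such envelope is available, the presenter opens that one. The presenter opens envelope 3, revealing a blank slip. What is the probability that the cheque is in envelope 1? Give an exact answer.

Consider each possible location of the cheque in turn.
If it is in envelope 1 (prior 1/3): envelope 2 is available but not opened, probability 1/4; weight (1/3)·(1/4) = 1/12.
If it is in envelope 2 (prior 1/3): only envelope 3 is available, probability 1; weight (1/3)·1 = 1/3.
If it is in envelope 3 (prior 1/3): the presenter opened envelope 3, so this case is ruled out; weight (1/3)·0 = 0.
The weights sum to 5/12.
So P(the cheque in envelope 1 | the presenter opened envelope 3) = (1/12) / (5/12) = 1/5.

1/5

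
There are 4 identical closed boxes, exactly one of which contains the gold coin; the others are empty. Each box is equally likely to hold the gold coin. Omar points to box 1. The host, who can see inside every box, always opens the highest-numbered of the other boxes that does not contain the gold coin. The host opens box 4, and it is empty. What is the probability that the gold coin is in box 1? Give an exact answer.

1/3

Condition on the true location of the gold coin.
If it is in any of boxes 1, 2, and 3 (prior 1/4 each): box 4 is the highest-numbered option available, probability 1; weight (1/4)·1 = 1/4 each.
If it is in box 4 (prior 1/4): the host opened box 4, so this case is ruled out; weight (1/4)·0 = 0.
The weights sum to 3/4.
So P(the gold coin in box 1 | the host opened box 4) = (1/4) / (3/4) = 1/3.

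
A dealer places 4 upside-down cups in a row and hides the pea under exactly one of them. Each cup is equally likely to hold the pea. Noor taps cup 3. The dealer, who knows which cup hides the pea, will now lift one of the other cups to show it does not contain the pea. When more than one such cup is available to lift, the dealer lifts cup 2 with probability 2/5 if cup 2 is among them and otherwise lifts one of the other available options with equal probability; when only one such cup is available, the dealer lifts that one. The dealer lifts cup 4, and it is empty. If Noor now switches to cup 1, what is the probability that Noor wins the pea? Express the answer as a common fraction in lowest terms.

3/7

Condition on the true location of the pea.
If it is under cup 1 (prior 1/4): cup 2 is available but not opened, probability 3/5; weight (1/4)·(3/5) = 3/20.
If it is under cup 2 (prior 1/4): cup 2 holds the prize so is unavailable; the dealer chooses uniformly among the 2 others, probability 1/2; weight (1/4)·(1/2) = 1/8.
If it is under cup 3 (prior 1/4): cup 2 is available but not opened; cup 4 gets probability (1 − 2/5)/2 = 3/10; weight (1/4)·(3/10) = 3/40.
If it is under cup 4 (prior 1/4): the dealer opened cup 4, so this case is ruled out; weight (1/4)·0 = 0.
The weights sum to 7/20.
So P(the pea under cup 1 | the dealer opened cup 4) = (3/20) / (7/20) = 3/7.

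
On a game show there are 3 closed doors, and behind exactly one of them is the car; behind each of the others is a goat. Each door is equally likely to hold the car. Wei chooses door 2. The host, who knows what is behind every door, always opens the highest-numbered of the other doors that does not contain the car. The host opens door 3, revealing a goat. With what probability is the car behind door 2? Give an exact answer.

Apply Bayes' rule, conditioning on where the car actually is.
If it is behind either of doors 1 and 2 (prior 1/3 each): door 3 is the highest-numbered option available, probability 1; weight (1/3)·1 = 1/3 each.
If it is behind door 3 (prior 1/3): the host opened door 3, so this case is ruled out; weight (1/3)·0 = 0.
The weights sum to 2/3.
So P(the car behind door 2 | the host opened door 3) = (1/3) / (2/3) = 1/2.

1/2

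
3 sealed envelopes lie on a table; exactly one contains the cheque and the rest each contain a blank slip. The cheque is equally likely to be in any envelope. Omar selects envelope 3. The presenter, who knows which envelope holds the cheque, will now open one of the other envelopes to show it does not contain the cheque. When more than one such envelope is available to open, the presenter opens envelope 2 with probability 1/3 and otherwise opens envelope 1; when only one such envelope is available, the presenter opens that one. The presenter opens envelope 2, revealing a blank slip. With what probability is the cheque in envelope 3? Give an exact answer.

Apply Bayes' rule, conditioning on where the cheque actually is.
If it is in envelope 1 (prior 1/3): only envelope 2 is available, probability 1; weight (1/3)·1 = 1/3.
If it is in envelope 2 (prior 1/3): the presenter opened envelope 2, so this case is ruled out; weight (1/3)·0 = 0.
If it is in envelope 3 (prior 1/3): envelope 2 is available, opened with probability 1/3; weight (1/3)·(1/3) = 1/9.
The weights sum to 4/9.
So P(the cheque in envelope 3 | the presenter opened envelope 2) = (1/9) / (4/9) = 1/4.

1/4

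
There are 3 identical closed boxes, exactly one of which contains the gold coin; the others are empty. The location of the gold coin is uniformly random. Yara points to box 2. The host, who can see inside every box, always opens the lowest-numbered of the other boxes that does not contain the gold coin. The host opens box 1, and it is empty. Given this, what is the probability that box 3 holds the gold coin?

1/2

Apply Bayes' rule, conditioning on where the gold coin actually is.
If it is in box 1 (prior 1/3): the host opened box 1, so this case is ruled out; weight (1/3)·0 = 0.
If it is in either of boxes 2 and 3 (prior 1/3 each): box 1 is the lowest-numbered option available, probability 1; weight (1/3)·1 = 1/3 each.
The weights sum to 2/3.
So P(the gold coin in box 3 | the host opened box 1) = (1/3) / (2/3) = 1/2.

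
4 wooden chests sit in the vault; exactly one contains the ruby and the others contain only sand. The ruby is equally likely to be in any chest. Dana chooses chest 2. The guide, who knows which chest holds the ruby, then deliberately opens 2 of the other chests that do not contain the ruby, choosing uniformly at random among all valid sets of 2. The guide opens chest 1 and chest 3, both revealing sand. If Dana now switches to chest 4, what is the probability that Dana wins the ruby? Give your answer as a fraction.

3/4

Condition on the true location of the ruby.
If it is in either of chests 1 and 3 (prior 1/4 each): that chest was opened and seen not to hold the prize — ruled out; weight (1/4)·0 = 0 each.
If it is in chest 2 (prior 1/4): the guide has 3 equally likely choices, so probability 1/3; weight (1/4)·(1/3) = 1/12.
If it is in chest 4 (prior 1/4): the guide has no choice, probability 1; weight (1/4)·1 = 1/4.
The weights sum to 1/3.
So P(the ruby in chest 4 | the guide opened chest 1 and chest 3) = (1/4) / (1/3) = 3/4.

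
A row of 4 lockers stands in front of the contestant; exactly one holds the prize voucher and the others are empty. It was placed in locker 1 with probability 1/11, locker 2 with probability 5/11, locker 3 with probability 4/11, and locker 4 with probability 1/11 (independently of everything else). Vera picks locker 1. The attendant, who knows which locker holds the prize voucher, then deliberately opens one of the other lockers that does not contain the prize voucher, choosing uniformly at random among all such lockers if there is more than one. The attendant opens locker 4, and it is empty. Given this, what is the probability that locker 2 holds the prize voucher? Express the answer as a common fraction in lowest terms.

Condition on the true location of the prize voucher.
If it is in locker 1 (prior 1/11): the attendant has 3 equally likely choices, so probability 1/3; weight (1/11)·(1/3) = 1/33.
If it is in locker 2 (prior 5/11): the attendant has 2 equally likely choices, so probability 1/2; weight (5/11)·(1/2) = 5/22.
If it is in locker 3 (prior 4/11): the attendant has 2 equally likely choices, so probability 1/2; weight (4/11)·(1/2) = 2/11.
If it is in locker 4 (prior 1/11): the attendant opened locker 4, so this case is ruled out; weight (1/11)·0 = 0.
The weights sum to 29/66.
So P(the prize voucher in locker 2 | the attendant opened locker 4) = (5/22) / (29/66) = 15/29.

15/29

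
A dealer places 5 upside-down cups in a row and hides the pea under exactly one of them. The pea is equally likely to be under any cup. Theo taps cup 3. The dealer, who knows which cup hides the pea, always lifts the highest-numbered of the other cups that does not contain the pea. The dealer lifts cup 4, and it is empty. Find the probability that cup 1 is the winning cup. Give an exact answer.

0

Consider each possible location of the pea in turn.
If it is under any of cups 1, 2, and 3 (prior 1/5 each): the dealer would have opened cup 5 instead, probability 0; weight (1/5)·0 = 0 each.
If it is under cup 4 (prior 1/5): the dealer opened cup 4, so this case is ruled out; weight (1/5)·0 = 0.
If it is under cup 5 (prior 1/5): cup 4 is the highest-numbered option available, probability 1; weight (1/5)·1 = 1/5.
The weights sum to 1/5.
So P(the pea under cup 1 | the dealer opened cup 4) = 0 / (1/5) = 0.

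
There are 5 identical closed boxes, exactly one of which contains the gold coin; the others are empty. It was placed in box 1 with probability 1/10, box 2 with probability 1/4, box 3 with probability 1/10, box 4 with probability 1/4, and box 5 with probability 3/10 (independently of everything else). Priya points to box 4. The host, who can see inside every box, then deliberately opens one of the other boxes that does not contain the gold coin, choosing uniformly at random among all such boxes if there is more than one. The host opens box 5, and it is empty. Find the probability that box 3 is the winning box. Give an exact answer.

Consider each possible location of the gold coin in turn.
If it is in either of boxes 1 and 3 (prior 1/10 each): the host has 3 equally likely choices, so probability 1/3; weight (1/10)·(1/3) = 1/30 each.
If it is in box 2 (prior 1/4): the host has 3 equally likely choices, so probability 1/3; weight (1/4)·(1/3) = 1/12.
If it is in box 4 (prior 1/4): the host has 4 equally likely choices, so probability 1/4; weight (1/4)·(1/4) = 1/16.
If it is in box 5 (prior 3/10): the host opened box 5, so this case is ruled out; weight (3/10)·0 = 0.
The weights sum to 17/80.
So P(the gold coin in box 3 | the host opened box 5) = (1/30) / (17/80) = 8/51.

8/51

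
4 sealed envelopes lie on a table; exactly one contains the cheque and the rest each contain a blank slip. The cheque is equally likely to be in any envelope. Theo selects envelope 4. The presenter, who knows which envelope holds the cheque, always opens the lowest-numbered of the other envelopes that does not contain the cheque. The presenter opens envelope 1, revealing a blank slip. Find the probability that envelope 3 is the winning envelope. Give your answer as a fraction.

Apply Bayes' rule, conditioning on where the cheque actually is.
If it is in envelope 1 (prior 1/4): the presenter opened envelope 1, so this case is ruled out; weight (1/4)·0 = 0.
If it is in any of envelopes 2, 3, and 4 (prior 1/4 each): envelope 1 is the lowest-numbered option available, probability 1; weight (1/4)·1 = 1/4 each.
The weights sum to 3/4.
So P(the cheque in envelope 3 | the presenter opened envelope 1) = (1/4) / (3/4) = 1/3.

1/3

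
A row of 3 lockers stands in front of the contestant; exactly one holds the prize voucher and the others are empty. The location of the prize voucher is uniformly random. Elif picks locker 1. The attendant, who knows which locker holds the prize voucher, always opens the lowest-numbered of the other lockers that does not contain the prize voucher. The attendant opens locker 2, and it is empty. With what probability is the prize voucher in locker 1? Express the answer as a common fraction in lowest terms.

Apply Bayes' rule, conditioning on where the prize voucher actually is.
If it is in either of lockers 1 and 3 (prior 1/3 each): locker 2 is the lowest-numbered option available, probability 1; weight (1/3)·1 = 1/3 each.
If it is in locker 2 (prior 1/3): the attendant opened locker 2, so this case is ruled out; weight (1/3)·0 = 0.
The weights sum to 2/3.
So P(the prize voucher in locker 1 | the attendant opened locker 2) = (1/3) / (2/3) = 1/2.

1/2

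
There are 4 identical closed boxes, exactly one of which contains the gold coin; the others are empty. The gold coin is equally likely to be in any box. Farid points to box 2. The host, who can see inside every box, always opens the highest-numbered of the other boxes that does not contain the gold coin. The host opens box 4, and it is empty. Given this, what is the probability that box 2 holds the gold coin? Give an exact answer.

Apply Bayes' rule, conditioning on where the gold coin actually is.
If it is in any of boxes 1, 2, and 3 (prior 1/4 each): box 4 is the highest-numbered option available, probability 1; weight (1/4)·1 = 1/4 each.
If it is in box 4 (prior 1/4): the host opened box 4, so this case is ruled out; weight (1/4)·0 = 0.
The weights sum to 3/4.
So P(the gold coin in box 2 | the host opened box 4) = (1/4) / (3/4) = 1/3.

1/3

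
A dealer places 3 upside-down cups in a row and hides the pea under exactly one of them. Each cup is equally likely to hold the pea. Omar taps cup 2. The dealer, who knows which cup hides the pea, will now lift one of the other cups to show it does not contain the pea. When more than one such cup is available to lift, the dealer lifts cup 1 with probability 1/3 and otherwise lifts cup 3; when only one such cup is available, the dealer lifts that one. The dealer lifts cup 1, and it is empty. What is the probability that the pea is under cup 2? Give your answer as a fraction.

1/4

Consider each possible location of the pea in turn.
If it is under cup 1 (prior 1/3): the dealer opened cup 1, so this case is ruled out; weight (1/3)·0 = 0.
If it is under cup 2 (prior 1/3): cup 1 is available, opened with probability 1/3; weight (1/3)·(1/3) = 1/9.
If it is under cup 3 (prior 1/3): only cup 1 is available, probability 1; weight (1/3)·1 = 1/3.
The weights sum to 4/9.
So P(the pea under cup 2 | the dealer opened cup 1) = (1/9) / (4/9) = 1/4.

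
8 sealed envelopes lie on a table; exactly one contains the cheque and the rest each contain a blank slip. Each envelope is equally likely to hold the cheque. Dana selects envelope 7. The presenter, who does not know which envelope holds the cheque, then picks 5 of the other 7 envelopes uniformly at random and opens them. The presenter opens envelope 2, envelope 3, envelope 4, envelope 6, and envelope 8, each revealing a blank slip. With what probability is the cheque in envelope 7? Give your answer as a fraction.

1/3

Condition on the true location of the cheque.
If it is in any of envelopes 1, 5, and 7 (prior 1/8 each): the presenter picks exactly this set with probability 1/21 regardless, and none is the prize; weight (1/8)·(1/21) = 1/168 each.
If it is in any of envelopes 2, 3, 4, 6, and 8 (prior 1/8 each): that envelope was opened and seen not to hold the prize — ruled out; weight (1/8)·0 = 0 each.
The weights sum to 1/56.
So P(the cheque in envelope 7 | the presenter opened envelope 2, envelope 3, envelope 4, envelope 6, and envelope 8) = (1/168) / (1/56) = 1/3.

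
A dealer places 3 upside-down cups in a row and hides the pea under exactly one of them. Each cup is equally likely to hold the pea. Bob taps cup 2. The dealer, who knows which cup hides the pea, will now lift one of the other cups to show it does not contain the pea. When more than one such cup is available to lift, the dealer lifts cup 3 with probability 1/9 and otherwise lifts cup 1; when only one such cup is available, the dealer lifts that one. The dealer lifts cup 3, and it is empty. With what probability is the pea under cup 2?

Apply Bayes' rule, conditioning on where the pea actually is.
If it is under cup 1 (prior 1/3): only cup 3 is available, probability 1; weight (1/3)·1 = 1/3.
If it is under cup 2 (prior 1/3): cup 3 is available, opened with probability 1/9; weight (1/3)·(1/9) = 1/27.
If it is under cup 3 (prior 1/3): the dealer opened cup 3, so this case is ruled out; weight (1/3)·0 = 0.
The weights sum to 10/27.
So P(the pea under cup 2 | the dealer opened cup 3) = (1/27) / (10/27) = 1/10.

1/10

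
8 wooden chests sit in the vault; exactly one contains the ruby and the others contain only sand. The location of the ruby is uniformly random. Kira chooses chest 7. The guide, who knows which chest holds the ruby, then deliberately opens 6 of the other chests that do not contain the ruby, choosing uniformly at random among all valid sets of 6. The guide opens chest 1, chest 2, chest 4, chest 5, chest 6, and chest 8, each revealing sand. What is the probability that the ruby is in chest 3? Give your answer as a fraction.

Consider each possible location of the ruby in turn.
If it is in any of chests 1, 2, 4, 5, 6, and 8 (prior 1/8 each): that chest was opened and seen not to hold the prize — ruled out; weight (1/8)·0 = 0 each.
If it is in chest 3 (prior 1/8): the guide has no choice, probability 1; weight (1/8)·1 = 1/8.
If it is in chest 7 (prior 1/8): the guide has 7 equally likely choices, so probability 1/7; weight (1/8)·(1/7) = 1/56.
The weights sum to 1/7.
So P(the ruby in chest 3 | the guide opened chest 1, chest 2, chest 4, chest 5, chest 6, and chest 8) = (1/8) / (1/7) = 7/8.

7/8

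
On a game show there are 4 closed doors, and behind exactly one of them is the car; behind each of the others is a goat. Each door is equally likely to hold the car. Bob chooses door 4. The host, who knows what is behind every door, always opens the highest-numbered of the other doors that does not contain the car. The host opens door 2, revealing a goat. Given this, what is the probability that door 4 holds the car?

Apply Bayes' rule, conditioning on where the car actually is.
If it is behind either of doors 1 and 4 (prior 1/4 each): the host would have opened door 3 instead, probability 0; weight (1/4)·0 = 0 each.
If it is behind door 2 (prior 1/4): the host opened door 2, so this case is ruled out; weight (1/4)·0 = 0.
If it is behind door 3 (prior 1/4): door 2 is the highest-numbered option available, probability 1; weight (1/4)·1 = 1/4.
The weights sum to 1/4.
So P(the car behind door 4 | the host opened door 2) = 0 / (1/4) = 0.

0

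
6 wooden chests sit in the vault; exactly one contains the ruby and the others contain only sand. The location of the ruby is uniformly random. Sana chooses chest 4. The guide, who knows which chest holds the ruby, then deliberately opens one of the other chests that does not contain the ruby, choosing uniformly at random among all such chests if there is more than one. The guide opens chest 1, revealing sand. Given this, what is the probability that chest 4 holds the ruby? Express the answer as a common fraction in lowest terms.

Condition on the true location of the ruby.
If it is in chest 1 (prior 1/6): the guide opened chest 1, so this case is ruled out; weight (1/6)·0 = 0.
If it is in any of chests 2, 3, 5, and 6 (prior 1/6 each): the guide has 4 equally likely choices, so probability 1/4; weight (1/6)·(1/4) = 1/24 each.
If it is in chest 4 (prior 1/6): the guide has 5 equally likely choices, so probability 1/5; weight (1/6)·(1/5) = 1/30.
The weights sum to 1/5.
So P(the ruby in chest 4 | the guide opened chest 1) = (1/30) / (1/5) = 1/6.

1/6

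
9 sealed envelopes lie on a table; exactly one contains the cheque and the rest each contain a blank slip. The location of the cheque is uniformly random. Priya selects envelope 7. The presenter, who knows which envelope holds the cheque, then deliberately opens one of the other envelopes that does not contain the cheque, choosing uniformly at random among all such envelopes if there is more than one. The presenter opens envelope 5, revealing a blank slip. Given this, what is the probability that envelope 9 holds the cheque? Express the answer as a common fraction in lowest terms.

Consider each possible location of the cheque in turn.
If it is in any of envelopes 1, 2, 3, 4, 6, 8, and 9 (prior 1/9 each): the presenter has 7 equally likely choices, so probability 1/7; weight (1/9)·(1/7) = 1/63 each.
If it is in envelope 5 (prior 1/9): the presenter opened envelope 5, so this case is ruled out; weight (1/9)·0 = 0.
If it is in envelope 7 (prior 1/9): the presenter has 8 equally likely choices, so probability 1/8; weight (1/9)·(1/8) = 1/72.
The weights sum to 1/8.
So P(the cheque in envelope 9 | the presenter opened envelope 5) = (1/63) / (1/8) = 8/63.

8/63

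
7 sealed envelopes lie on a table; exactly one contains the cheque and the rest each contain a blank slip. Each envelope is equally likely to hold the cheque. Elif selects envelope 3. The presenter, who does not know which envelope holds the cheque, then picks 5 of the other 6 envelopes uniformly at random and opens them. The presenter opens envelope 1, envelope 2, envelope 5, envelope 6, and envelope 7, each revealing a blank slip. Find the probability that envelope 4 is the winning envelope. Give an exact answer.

1/2

Condition on the true location of the cheque.
If it is in any of envelopes 1, 2, 5, 6, and 7 (prior 1/7 each): that envelope was opened and seen not to hold the prize — ruled out; weight (1/7)·0 = 0 each.
If it is in either of envelopes 3 and 4 (prior 1/7 each): the presenter picks exactly this set with probability 1/6 regardless, and none is the prize; weight (1/7)·(1/6) = 1/42 each.
The weights sum to 1/21.
So P(the cheque in envelope 4 | the presenter opened envelope 1, envelope 2, envelope 5, envelope 6, and envelope 7) = (1/42) / (1/21) = 1/2.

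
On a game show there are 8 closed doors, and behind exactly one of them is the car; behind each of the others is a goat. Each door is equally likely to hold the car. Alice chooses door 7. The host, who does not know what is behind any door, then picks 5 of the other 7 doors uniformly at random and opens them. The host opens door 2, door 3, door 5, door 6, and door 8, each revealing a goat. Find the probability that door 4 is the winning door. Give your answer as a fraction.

1/3

Apply Bayes' rule, conditioning on where the car actually is.
If it is behind any of doors 1, 4, and 7 (prior 1/8 each): the host picks exactly this set with probability 1/21 regardless, and none is the prize; weight (1/8)·(1/21) = 1/168 each.
If it is behind any of doors 2, 3, 5, 6, and 8 (prior 1/8 each): that door was opened and seen not to hold the prize — ruled out; weight (1/8)·0 = 0 each.
The weights sum to 1/56.
So P(the car behind door 4 | the host opened door 2, door 3, door 5, door 6, and door 8) = (1/168) / (1/56) = 1/3.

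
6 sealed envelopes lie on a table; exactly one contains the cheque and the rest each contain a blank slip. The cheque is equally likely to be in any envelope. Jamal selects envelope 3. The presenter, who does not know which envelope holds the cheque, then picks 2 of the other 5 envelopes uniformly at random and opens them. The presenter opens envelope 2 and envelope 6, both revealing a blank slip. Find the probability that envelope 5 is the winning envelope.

1/4

Because the presenter chose which envelopes to open without knowing where the cheque is, the choice is independent of the prize location. Learning that none of the 2 opened envelopes holds the cheque simply rules out those 2 locations and leaves the remaining 4 envelopes still equally likely by symmetry.
So P(the cheque in envelope 5) = 1/4.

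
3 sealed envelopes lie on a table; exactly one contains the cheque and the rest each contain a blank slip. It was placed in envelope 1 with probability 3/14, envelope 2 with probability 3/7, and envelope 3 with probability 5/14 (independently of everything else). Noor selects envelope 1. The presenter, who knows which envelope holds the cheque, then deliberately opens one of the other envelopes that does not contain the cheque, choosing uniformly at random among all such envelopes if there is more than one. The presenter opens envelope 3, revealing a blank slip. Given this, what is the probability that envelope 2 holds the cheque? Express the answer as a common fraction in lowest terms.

4/5

Condition on the true location of the cheque.
If it is in envelope 1 (prior 3/14): the presenter has 2 equally likely choices, so probability 1/2; weight (3/14)·(1/2) = 3/28.
If it is in envelope 2 (prior 3/7): the presenter has no choice, probability 1; weight (3/7)·1 = 3/7.
If it is in envelope 3 (prior 5/14): the presenter opened envelope 3, so this case is ruled out; weight (5/14)·0 = 0.
The weights sum to 15/28.
So P(the cheque in envelope 2 | the presenter opened envelope 3) = (3/7) / (15/28) = 4/5.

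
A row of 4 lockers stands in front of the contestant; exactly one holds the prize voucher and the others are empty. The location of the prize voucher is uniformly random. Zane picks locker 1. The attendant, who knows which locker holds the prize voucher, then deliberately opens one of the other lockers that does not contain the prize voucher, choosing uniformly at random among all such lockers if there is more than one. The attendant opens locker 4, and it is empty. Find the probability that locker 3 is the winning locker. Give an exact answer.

3/8

Apply Bayes' rule, conditioning on where the prize voucher actually is.
If it is in locker 1 (prior 1/4): the attendant has 3 equally likely choices, so probability 1/3; weight (1/4)·(1/3) = 1/12.
If it is in either of lockers 2 and 3 (prior 1/4 each): the attendant has 2 equally likely choices, so probability 1/2; weight (1/4)·(1/2) = 1/8 each.
If it is in locker 4 (prior 1/4): the attendant opened locker 4, so this case is ruled out; weight (1/4)·0 = 0.
The weights sum to 1/3.
So P(the prize voucher in locker 3 | the attendant opened locker 4) = (1/8) / (1/3) = 3/8.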